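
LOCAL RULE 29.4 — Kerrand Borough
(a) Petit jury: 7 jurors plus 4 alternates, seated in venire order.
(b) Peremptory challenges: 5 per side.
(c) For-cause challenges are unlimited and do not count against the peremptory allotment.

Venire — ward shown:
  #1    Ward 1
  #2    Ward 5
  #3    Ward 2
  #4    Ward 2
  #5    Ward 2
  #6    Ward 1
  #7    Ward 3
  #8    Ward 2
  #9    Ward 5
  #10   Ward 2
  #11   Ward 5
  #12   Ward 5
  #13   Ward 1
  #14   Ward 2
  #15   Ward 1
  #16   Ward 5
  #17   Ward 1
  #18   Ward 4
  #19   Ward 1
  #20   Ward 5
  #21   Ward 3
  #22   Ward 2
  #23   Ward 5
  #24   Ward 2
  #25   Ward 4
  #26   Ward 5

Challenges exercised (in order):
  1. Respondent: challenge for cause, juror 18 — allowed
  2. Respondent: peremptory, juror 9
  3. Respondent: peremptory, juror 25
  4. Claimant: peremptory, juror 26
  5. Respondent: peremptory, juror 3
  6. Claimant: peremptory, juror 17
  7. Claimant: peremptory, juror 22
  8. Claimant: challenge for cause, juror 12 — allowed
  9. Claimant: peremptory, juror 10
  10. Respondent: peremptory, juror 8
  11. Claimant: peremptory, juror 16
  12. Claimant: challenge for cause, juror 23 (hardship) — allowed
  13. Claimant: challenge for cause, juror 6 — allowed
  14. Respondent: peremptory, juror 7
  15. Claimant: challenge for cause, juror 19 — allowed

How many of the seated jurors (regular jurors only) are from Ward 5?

Removed: #3, #6, #7, #8, #9, #10, #12, #16, #17, #18, #19, #22, #23, #25, #26.
Seated jurors 1–7: #1, #2, #4, #5, #11, #13, #14 (alternates #15, #20, #21, #24 not counted).
Of those, in Ward 5: #2, #11 → 2.

2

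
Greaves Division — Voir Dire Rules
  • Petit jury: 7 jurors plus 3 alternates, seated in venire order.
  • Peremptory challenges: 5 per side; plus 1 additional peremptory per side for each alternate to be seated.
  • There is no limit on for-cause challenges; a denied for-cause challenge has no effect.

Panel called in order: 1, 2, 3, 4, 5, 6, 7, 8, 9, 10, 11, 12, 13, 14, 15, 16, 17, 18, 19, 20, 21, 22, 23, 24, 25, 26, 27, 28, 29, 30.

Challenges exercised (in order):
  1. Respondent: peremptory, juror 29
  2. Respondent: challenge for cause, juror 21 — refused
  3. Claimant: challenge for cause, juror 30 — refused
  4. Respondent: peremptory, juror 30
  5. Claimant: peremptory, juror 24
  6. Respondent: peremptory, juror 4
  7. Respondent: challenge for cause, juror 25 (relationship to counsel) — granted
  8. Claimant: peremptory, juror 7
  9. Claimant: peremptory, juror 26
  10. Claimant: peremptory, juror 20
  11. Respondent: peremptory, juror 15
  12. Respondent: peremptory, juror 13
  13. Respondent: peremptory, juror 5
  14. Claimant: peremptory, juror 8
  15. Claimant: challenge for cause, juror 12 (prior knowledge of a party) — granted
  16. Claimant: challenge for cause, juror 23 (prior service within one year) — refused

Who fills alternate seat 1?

Removed: #4, #5, #7, #8, #12, #13, #15, #20, #24, #25, #26, #29, #30. (#21, #23 stay — for-cause denied.)
Filling seats in venire order through position 8: #1, #2, #3, #6, #9, #10, #11, #14.
So alternate 1 is #14.

14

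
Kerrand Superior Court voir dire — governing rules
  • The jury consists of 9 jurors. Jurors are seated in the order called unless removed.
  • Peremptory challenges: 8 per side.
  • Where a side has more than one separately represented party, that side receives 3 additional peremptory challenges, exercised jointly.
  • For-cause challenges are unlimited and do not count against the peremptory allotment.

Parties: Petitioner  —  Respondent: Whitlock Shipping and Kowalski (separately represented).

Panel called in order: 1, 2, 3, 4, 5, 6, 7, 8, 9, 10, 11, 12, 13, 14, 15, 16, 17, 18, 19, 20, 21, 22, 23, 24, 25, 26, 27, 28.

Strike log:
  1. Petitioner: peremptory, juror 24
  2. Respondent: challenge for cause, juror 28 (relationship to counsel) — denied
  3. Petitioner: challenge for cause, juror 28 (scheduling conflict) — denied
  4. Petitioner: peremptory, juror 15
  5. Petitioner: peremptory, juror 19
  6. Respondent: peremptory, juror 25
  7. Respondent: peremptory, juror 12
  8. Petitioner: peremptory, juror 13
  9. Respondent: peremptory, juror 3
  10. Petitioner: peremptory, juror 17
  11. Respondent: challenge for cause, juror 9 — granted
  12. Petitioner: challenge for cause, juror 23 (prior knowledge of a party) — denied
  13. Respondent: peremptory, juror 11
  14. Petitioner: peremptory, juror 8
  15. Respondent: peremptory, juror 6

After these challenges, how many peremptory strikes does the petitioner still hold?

Petitioner allotment: 8.
Petitioner peremptories used: #24, #15, #19, #13, #17, #8 — 6 (for-cause on #28, #23 don't count).
Remaining: 8 − 6 = 2.

2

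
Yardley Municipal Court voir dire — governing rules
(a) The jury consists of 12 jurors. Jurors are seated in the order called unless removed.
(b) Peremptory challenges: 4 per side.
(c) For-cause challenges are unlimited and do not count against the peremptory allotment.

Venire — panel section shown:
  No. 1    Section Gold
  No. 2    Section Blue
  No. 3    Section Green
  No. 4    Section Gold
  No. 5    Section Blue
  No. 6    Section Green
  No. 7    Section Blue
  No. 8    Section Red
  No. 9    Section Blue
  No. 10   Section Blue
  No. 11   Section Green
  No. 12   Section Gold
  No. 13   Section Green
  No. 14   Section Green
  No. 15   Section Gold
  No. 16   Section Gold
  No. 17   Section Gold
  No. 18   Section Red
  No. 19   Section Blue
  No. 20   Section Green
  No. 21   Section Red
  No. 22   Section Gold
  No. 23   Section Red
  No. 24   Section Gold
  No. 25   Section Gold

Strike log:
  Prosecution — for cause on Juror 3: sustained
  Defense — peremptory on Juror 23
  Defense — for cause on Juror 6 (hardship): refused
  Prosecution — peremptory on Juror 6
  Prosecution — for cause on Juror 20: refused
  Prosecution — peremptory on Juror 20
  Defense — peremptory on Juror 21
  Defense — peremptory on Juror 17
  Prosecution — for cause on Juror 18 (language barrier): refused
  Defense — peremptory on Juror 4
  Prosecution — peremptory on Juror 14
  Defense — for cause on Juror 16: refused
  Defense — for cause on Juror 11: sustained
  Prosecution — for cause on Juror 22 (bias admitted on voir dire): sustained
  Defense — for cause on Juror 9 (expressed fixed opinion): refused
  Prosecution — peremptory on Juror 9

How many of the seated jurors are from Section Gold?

Removed: #3, #4, #6, #9, #11, #14, #17, #20, #21, #22, #23.
Seated jurors 1–12: #1, #2, #5, #7, #8, #10, #12, #13, #15, #16, #18, #19.
Of those, in Section Gold: #1, #12, #15, #16 → 4.

4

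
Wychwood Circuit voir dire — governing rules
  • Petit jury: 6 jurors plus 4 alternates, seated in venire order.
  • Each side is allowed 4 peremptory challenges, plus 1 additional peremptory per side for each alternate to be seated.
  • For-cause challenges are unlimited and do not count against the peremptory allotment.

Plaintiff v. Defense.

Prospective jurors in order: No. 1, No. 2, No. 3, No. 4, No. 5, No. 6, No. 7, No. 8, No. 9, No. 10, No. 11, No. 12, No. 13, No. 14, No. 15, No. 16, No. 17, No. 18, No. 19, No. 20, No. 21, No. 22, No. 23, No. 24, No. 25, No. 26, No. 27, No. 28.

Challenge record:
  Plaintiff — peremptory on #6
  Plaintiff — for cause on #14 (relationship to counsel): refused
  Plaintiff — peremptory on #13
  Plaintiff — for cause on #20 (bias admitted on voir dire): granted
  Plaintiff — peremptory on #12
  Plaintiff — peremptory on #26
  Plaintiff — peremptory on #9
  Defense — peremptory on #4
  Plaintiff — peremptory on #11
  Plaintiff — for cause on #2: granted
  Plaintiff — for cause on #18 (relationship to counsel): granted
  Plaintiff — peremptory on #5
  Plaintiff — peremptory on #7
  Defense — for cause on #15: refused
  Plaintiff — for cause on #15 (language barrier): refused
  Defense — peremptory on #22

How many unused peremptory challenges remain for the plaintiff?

0

Plaintiff allotment: 4 base + 1 × 4 alternates = 8.
Plaintiff peremptories used: #6, #13, #12, #26, #9, #11, #5, #7 — 8 (for-cause on #14, #20, #2, #18, #15 don't count).
Remaining: 8 − 8 = 0.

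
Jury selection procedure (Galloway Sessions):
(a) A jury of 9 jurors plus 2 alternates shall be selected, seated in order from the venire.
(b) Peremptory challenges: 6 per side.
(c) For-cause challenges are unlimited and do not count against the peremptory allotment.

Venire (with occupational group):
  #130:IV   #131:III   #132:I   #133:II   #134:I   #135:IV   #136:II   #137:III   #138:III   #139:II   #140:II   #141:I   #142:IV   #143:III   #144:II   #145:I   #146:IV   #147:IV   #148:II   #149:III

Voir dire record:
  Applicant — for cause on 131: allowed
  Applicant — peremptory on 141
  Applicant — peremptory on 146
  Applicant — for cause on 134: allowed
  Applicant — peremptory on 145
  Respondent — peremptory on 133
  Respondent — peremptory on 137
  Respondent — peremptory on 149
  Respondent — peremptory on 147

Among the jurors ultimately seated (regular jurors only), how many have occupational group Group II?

3

Removed: #131, #133, #134, #137, #141, #145, #146, #147, #149.
Seated jurors 1–9: #130, #132, #135, #136, #138, #139, #140, #142, #143 (alternates #144, #148 not counted).
Of those, in Group II: #136, #139, #140 → 3.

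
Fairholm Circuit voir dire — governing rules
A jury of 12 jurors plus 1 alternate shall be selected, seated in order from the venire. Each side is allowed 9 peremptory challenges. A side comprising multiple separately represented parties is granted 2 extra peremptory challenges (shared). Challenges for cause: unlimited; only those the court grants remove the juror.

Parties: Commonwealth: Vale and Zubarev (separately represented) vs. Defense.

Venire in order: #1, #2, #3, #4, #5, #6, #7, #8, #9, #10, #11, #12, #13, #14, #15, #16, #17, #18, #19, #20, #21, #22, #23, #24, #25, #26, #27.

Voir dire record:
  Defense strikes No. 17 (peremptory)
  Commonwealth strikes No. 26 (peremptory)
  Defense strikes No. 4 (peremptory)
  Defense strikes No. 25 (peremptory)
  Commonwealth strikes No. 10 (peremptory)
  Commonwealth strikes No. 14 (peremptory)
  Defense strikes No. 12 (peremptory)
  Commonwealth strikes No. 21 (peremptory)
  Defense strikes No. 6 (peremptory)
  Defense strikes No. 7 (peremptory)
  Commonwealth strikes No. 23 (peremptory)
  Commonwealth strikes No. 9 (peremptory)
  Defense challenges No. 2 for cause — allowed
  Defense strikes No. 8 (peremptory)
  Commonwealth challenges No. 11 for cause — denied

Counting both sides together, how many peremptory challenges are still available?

7

Commonwealth allotment: 9 base + 2 multi-party = 11. Defense allotment: 9.
Commonwealth peremptories used: #26, #10, #14, #21, #23, #9 — 6 (the for-cause on #11 doesn't count).
Defense peremptories used: #17, #4, #25, #12, #6, #7, #8 — 7 (the for-cause on #2 doesn't count).
Remaining: (11 − 6) + (9 − 7) = 7.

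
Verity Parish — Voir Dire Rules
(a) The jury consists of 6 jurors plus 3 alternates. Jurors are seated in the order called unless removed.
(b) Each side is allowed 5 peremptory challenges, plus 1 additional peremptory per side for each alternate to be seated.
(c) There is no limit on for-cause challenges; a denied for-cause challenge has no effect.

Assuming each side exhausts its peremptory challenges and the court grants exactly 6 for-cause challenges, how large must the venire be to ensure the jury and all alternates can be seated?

Seats to fill: 6 + 3 alternates = 9.
Peremptories: 5 + 1×3 = 8 per side × 2 sides = 16.
For-cause removals: 6.
Minimum venire: 9 + 16 + 6 = 31.

31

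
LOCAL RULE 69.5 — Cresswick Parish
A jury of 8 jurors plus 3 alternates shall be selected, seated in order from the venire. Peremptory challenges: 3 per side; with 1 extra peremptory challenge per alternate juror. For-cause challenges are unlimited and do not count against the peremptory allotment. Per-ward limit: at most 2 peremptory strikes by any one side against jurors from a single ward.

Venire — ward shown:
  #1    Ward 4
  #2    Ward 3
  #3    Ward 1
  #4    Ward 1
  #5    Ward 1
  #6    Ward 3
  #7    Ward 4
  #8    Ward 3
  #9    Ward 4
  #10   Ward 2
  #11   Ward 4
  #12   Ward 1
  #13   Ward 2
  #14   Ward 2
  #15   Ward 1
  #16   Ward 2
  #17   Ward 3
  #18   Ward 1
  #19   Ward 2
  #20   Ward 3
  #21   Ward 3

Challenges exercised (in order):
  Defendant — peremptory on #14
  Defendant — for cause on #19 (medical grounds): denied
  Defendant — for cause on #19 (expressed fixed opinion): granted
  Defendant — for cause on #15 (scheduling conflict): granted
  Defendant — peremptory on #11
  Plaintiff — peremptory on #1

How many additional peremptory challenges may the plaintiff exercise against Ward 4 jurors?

1

Plaintiff peremptories so far: #1 — 1 of 6 used, 5 left overall.
Against Ward 4: #1 — 1 used; per-ward cap 2 leaves 1.
Binding limit: min(5, 1) = 1.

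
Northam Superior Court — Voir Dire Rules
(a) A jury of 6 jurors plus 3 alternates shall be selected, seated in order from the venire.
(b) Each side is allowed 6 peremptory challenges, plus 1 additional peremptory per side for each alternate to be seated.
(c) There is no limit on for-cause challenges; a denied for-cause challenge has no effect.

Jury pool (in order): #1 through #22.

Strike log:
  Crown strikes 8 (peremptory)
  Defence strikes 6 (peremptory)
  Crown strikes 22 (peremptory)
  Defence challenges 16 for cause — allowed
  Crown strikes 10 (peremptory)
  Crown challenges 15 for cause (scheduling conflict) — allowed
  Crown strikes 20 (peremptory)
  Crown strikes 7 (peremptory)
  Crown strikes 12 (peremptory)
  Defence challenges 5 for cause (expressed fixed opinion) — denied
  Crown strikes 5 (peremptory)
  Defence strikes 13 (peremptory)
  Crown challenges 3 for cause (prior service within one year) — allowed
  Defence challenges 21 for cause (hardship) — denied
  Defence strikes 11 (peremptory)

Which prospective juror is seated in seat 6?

Removed: #3, #5, #6, #7, #8, #10, #11, #12, #13, #15, #16, #20, #22. (#21 stays — for-cause denied.)
Seating in order: seats 1–6 → #1, #2, #4, #9, #14, #17; alternates → #18, #19, #21.
So seat 6 is #17.

17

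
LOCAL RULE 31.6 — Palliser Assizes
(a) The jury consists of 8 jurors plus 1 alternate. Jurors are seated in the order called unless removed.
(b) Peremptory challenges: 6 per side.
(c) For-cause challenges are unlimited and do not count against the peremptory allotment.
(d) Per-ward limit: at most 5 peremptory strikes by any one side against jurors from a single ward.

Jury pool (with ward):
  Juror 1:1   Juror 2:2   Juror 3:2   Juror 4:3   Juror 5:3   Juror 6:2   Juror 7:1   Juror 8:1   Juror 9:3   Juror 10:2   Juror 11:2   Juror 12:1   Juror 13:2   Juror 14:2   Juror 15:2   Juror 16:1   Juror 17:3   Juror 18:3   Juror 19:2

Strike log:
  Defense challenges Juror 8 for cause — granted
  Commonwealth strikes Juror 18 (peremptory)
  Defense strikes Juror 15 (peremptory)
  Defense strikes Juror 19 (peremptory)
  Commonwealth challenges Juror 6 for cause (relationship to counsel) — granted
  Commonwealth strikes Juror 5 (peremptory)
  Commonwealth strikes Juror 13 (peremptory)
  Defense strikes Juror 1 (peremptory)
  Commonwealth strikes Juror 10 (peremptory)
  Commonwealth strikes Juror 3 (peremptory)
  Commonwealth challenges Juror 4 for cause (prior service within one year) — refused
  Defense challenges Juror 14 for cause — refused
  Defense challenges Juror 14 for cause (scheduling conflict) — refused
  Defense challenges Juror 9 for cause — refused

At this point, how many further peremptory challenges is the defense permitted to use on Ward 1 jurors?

Defense peremptories so far: #15, #19, #1 — 3 of 6 used, 3 left overall.
Against Ward 1: #1 — 1 used; per-ward cap 5 leaves 4.
Binding limit: min(3, 4) = 3.

3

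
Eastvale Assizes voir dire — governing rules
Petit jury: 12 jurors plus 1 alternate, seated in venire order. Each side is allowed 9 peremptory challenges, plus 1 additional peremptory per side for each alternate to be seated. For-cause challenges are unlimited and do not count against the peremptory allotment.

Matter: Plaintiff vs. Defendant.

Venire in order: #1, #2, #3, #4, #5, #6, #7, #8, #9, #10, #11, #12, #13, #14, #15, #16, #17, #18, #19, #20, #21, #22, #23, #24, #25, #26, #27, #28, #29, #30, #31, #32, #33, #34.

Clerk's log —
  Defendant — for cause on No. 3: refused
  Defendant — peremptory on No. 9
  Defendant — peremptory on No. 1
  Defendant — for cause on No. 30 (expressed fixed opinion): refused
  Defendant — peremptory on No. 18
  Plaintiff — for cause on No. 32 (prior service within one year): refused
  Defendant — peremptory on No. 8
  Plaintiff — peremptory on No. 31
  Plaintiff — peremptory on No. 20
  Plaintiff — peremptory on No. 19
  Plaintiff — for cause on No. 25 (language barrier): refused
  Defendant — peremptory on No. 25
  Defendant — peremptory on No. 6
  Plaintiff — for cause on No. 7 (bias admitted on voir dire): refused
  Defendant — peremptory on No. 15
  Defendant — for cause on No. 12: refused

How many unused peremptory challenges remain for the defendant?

3

Defendant allotment: 9 base + 1 × 1 alternate = 10.
Defendant peremptories used: #9, #1, #18, #8, #25, #6, #15 — 7 (for-cause on #3, #30, #12 don't count).
Remaining: 10 − 7 = 3.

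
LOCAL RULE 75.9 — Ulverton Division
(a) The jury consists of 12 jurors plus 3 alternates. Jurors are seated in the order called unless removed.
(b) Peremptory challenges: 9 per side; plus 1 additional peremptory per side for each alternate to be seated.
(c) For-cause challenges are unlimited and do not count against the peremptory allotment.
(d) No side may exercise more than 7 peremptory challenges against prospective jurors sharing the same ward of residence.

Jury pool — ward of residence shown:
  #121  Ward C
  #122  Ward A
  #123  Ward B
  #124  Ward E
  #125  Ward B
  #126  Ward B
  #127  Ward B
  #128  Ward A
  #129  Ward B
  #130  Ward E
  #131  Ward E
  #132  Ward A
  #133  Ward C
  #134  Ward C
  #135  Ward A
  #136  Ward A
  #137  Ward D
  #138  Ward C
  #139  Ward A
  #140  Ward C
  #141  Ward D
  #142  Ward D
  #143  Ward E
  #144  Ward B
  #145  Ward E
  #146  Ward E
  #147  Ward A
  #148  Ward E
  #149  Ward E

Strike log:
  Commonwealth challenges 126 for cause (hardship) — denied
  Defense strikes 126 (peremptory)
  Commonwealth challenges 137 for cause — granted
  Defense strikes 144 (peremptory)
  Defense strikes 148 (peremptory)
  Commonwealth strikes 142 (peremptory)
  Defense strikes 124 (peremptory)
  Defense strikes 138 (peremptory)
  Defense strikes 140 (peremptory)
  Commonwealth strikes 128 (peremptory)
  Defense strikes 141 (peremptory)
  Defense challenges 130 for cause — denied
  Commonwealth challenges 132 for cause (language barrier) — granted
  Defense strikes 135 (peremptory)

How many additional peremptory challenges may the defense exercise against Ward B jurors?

Defense peremptories so far: #126, #144, #148, #124, #138, #140, #141, #135 — 8 of 12 used, 4 left overall.
Against Ward B: #126, #144 — 2 used; per-ward cap 7 leaves 5.
Binding limit: min(4, 5) = 4.

4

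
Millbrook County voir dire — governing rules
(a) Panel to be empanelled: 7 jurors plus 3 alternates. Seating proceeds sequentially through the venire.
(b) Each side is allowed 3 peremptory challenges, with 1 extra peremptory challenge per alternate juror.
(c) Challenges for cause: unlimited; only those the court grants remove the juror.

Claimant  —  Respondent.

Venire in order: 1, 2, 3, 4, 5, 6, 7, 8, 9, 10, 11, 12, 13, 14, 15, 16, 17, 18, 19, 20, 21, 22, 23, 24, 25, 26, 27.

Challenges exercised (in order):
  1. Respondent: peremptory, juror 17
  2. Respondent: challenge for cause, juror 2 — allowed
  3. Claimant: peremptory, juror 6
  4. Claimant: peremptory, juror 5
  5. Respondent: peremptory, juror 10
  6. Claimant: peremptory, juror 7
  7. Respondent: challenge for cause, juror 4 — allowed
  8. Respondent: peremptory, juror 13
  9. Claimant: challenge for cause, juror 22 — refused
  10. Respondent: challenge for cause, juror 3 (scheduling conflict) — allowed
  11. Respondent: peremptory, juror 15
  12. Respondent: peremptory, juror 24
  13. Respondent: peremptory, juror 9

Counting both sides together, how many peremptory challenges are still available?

3

Claimant allotment: 3 base + 1 × 3 alternates = 6. Respondent allotment: 3 base + 1 × 3 alternates = 6.
Claimant peremptories used: #6, #5, #7 — 3 (the for-cause on #22 doesn't count).
Respondent peremptories used: #17, #10, #13, #15, #24, #9 — 6 (for-cause on #2, #4, #3 don't count).
Remaining: (6 − 3) + (6 − 6) = 3.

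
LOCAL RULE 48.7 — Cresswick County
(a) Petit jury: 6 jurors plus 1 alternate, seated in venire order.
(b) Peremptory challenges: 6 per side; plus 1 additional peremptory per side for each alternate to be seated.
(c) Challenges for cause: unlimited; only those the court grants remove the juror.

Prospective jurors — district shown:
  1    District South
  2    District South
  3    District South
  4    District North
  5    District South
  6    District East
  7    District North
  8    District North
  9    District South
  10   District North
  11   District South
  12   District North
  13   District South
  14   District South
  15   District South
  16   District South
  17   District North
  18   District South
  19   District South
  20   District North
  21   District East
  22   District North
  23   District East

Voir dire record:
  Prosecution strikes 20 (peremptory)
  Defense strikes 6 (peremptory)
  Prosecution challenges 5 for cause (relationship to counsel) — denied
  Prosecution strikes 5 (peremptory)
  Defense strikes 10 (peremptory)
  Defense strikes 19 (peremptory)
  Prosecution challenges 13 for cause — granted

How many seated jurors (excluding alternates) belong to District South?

Removed: #5, #6, #10, #13, #19, #20.
Seated jurors 1–6: #1, #2, #3, #4, #7, #8 (alternates #9 not counted).
Of those, in District South: #1, #2, #3 → 3.

3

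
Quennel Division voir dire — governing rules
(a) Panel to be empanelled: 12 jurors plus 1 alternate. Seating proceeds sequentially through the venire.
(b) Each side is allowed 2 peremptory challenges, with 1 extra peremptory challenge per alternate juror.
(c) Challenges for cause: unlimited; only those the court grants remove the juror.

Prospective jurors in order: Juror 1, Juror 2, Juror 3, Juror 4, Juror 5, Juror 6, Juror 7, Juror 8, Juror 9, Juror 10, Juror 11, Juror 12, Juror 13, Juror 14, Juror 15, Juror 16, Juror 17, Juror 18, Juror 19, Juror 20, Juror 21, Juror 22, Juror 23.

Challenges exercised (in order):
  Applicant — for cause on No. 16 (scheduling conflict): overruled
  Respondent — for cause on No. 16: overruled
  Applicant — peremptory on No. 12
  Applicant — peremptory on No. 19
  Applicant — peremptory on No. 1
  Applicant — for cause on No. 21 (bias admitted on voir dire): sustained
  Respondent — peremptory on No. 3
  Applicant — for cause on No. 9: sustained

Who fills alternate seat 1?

17

Removed: #1, #3, #9, #12, #19, #21. (#16 stays — for-cause denied.)
Filling seats in venire order through position 13: #2, #4, #5, #6, #7, #8, #10, #11, #13, #14, #15, #16, #17.
So alternate 1 is #17.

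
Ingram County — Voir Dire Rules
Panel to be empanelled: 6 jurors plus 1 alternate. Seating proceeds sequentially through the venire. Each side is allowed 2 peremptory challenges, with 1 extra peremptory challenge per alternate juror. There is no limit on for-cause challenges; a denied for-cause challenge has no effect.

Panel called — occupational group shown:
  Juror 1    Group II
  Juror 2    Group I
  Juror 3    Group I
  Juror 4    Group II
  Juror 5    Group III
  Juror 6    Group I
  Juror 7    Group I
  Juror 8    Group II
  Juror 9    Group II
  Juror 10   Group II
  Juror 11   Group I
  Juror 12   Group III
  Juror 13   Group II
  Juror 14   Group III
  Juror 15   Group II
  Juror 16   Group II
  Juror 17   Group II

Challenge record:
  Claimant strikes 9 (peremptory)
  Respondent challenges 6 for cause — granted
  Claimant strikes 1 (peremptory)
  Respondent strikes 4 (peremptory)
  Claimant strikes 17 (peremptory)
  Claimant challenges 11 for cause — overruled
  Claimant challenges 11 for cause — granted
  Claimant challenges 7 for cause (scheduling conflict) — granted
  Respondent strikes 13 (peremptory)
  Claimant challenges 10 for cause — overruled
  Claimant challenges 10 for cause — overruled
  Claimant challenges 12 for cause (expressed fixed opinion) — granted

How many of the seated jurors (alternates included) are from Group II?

3

Removed: #1, #4, #6, #7, #9, #11, #12, #13, #17.
Seated (7 incl. alternates): #2, #3, #5, #8, #10, #14, #15.
Of those, in Group II: #8, #10, #15 → 3.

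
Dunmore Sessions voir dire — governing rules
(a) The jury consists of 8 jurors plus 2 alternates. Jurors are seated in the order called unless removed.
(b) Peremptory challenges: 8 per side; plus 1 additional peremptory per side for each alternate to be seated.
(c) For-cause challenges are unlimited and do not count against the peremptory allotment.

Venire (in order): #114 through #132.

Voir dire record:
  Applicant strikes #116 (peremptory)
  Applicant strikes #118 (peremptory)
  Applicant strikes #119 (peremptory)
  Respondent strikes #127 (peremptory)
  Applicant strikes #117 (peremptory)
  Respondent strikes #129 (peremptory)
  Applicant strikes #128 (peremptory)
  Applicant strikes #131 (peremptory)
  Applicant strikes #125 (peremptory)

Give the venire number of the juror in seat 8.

126

Removed: #116, #117, #118, #119, #125, #127, #128, #129, #131.
Seating in order: seats 1–8 → #114, #115, #120, #121, #122, #123, #124, #126; alternates → #130, #132.
So seat 8 is #126.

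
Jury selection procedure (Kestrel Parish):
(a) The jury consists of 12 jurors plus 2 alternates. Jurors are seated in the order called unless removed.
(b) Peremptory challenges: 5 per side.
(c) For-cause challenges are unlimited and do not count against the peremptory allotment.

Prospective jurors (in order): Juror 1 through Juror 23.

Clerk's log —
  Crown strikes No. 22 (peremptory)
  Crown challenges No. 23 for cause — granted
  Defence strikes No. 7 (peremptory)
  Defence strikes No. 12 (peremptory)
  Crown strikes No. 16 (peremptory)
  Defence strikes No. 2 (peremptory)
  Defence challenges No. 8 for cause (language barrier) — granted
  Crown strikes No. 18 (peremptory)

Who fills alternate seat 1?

Removed: #2, #7, #8, #12, #16, #18, #22, #23.
Seating in order: seats 1–12 → #1, #3, #4, #5, #6, #9, #10, #11, #13, #14, #15, #17; alternates → #19, #20.
So alternate 1 is #19.

19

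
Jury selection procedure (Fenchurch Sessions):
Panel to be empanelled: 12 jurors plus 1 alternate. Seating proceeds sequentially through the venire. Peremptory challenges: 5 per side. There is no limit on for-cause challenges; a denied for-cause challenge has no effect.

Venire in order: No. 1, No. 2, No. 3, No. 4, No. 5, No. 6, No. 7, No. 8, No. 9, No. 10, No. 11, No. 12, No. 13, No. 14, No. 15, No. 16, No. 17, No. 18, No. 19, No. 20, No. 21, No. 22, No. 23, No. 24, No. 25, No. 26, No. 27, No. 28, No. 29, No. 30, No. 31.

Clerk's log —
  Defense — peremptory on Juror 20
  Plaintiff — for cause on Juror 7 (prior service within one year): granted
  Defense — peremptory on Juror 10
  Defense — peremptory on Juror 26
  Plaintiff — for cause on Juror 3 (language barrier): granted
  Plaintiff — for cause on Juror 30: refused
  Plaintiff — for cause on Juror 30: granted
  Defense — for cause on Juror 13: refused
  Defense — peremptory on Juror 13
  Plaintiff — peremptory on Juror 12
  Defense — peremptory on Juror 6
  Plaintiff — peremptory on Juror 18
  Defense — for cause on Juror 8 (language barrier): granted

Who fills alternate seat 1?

22

Removed: #3, #6, #7, #8, #10, #12, #13, #18, #20, #26, #30.
Filling seats in venire order through position 13: #1, #2, #4, #5, #9, #11, #14, #15, #16, #17, #19, #21, #22.
So alternate 1 is #22.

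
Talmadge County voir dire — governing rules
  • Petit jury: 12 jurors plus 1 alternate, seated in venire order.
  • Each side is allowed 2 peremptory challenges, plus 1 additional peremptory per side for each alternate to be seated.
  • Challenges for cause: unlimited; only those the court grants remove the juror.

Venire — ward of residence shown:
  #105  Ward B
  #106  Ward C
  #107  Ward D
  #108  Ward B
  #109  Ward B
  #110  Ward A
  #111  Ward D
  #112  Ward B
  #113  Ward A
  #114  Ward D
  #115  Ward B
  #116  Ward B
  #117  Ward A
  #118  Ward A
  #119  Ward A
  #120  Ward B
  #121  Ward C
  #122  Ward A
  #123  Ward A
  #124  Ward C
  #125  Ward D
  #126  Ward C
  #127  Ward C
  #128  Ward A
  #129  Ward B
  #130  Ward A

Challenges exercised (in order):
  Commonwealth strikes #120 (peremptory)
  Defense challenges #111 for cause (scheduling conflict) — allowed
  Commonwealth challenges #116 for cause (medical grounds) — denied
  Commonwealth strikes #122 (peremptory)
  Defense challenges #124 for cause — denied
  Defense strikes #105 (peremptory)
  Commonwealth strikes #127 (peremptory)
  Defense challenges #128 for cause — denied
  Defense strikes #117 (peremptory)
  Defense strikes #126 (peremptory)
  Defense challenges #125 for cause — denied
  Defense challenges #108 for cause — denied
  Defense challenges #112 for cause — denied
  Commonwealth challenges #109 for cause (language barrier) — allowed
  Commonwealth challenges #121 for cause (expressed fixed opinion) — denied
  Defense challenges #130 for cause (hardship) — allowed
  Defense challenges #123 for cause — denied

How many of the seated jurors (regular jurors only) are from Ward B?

Removed: #105, #109, #111, #117, #120, #122, #126, #127, #130.
Seated jurors 1–12: #106, #107, #108, #110, #112, #113, #114, #115, #116, #118, #119, #121 (alternates #123 not counted).
Of those, in Ward B: #108, #112, #115, #116 → 4.

4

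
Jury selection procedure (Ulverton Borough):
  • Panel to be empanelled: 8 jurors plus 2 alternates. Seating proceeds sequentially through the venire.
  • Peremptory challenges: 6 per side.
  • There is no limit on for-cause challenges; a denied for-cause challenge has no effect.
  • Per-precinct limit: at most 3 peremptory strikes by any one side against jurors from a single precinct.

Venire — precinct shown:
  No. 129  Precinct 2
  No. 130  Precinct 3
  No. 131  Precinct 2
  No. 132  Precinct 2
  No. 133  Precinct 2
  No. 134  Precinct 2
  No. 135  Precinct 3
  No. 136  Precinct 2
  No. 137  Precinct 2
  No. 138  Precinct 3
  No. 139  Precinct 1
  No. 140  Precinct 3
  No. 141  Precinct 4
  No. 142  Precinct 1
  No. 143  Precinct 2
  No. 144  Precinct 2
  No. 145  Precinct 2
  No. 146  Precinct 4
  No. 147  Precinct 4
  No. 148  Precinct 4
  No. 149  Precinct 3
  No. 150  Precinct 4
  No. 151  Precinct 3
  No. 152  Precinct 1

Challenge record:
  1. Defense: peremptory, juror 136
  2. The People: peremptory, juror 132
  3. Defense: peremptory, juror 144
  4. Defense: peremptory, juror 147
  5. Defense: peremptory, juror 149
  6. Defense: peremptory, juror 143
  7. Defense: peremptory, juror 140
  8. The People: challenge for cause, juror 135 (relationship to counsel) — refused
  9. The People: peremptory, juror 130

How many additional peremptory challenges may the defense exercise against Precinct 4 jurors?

Defense peremptories so far: #136, #144, #147, #149, #143, #140 — 6 of 6 used, 0 left overall.
Against Precinct 4: #147 — 1 used; per-precinct cap 3 leaves 2.
Binding limit: min(0, 2) = 0.

0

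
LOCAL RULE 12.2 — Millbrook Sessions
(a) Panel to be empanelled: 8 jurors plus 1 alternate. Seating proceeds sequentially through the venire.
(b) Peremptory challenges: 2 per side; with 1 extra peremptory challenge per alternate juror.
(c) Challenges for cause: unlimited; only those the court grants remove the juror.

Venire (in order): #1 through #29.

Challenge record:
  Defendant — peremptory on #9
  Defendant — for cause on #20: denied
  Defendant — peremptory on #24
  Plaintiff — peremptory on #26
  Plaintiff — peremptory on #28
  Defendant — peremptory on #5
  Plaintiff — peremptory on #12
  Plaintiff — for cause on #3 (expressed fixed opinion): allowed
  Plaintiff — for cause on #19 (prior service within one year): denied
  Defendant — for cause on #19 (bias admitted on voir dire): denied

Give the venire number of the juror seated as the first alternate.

Removed: #3, #5, #9, #12, #24, #26, #28. (#19, #20 stay — for-cause denied.)
Seating in order: seats 1–8 → #1, #2, #4, #6, #7, #8, #10, #11; alternates → #13.
So alternate 1 is #13.

13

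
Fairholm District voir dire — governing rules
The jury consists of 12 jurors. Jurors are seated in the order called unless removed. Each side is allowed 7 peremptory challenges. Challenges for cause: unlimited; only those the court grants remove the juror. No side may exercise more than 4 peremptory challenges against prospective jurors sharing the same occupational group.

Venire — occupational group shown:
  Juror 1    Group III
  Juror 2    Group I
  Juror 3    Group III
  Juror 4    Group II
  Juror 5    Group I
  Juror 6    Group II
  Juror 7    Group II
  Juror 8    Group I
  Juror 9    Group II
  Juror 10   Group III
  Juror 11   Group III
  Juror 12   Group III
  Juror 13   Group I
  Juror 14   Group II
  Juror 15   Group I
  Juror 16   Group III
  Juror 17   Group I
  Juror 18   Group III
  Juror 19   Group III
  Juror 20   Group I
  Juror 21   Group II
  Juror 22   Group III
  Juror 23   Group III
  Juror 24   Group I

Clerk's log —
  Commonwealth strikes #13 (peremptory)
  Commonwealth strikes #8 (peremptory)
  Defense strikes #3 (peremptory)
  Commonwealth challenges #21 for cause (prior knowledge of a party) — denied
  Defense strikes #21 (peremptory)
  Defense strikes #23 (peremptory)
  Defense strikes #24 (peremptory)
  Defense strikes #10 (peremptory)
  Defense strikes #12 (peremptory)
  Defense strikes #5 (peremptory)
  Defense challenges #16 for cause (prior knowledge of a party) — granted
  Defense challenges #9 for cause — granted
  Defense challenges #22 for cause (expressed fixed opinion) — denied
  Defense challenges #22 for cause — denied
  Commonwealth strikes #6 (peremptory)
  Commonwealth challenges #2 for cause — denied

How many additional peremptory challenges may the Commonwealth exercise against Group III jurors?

4

Commonwealth peremptories so far: #13, #8, #6 — 3 of 7 used, 4 left overall.
Against Group III: none yet — per-group cap 4 leaves 4.
Binding limit: min(4, 4) = 4.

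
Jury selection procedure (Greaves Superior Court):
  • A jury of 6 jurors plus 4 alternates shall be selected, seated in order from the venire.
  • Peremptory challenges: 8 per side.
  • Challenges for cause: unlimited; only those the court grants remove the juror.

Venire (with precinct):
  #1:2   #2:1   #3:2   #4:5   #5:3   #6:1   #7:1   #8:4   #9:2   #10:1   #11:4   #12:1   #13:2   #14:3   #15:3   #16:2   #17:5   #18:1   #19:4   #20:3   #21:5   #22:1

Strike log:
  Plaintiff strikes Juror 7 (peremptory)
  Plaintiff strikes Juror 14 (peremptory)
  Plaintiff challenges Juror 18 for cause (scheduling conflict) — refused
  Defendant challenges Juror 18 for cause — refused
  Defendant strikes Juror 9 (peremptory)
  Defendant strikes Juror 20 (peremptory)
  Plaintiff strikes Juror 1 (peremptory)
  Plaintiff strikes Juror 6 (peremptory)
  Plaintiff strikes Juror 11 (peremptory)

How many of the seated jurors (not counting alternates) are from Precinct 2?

Removed: #1, #6, #7, #9, #11, #14, #20.
Seated jurors 1–6: #2, #3, #4, #5, #8, #10 (alternates #12, #13, #15, #16 not counted).
Of those, in Precinct 2: #3 → 1.

1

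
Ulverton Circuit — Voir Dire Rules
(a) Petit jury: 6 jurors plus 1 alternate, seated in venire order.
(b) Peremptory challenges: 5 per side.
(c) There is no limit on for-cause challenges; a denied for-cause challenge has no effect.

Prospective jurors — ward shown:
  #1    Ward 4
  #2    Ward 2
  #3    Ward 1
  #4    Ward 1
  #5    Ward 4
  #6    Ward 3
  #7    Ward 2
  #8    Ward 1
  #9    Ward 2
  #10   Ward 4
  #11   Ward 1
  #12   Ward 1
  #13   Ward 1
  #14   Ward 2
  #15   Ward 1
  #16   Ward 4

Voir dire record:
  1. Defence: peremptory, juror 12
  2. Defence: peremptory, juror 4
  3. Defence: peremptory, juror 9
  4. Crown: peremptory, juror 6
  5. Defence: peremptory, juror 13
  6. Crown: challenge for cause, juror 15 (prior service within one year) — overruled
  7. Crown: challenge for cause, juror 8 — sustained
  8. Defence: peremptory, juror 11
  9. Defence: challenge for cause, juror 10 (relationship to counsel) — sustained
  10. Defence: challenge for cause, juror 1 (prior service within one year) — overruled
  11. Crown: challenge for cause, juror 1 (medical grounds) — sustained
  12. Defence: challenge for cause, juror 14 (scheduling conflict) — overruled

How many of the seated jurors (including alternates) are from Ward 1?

2

Removed: #1, #4, #6, #8, #9, #10, #11, #12, #13.
Seated (7 incl. alternates): #2, #3, #5, #7, #14, #15, #16.
Of those, in Ward 1: #3, #15 → 2.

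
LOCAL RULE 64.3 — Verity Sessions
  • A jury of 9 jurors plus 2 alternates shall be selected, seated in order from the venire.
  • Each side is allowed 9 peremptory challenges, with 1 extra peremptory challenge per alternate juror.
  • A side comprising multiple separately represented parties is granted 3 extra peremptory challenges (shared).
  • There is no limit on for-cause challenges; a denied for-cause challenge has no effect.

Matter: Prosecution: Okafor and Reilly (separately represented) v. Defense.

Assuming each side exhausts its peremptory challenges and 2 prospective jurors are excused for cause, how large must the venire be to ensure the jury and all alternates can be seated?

38

Seats to fill: 9 + 2 alternates = 11.
Peremptories — Prosecution: 9 + 1×2 + 3 = 14; Defense: 9 + 1×2 = 11; total 25.
For-cause removals: 2.
Minimum venire: 11 + 25 + 2 = 38.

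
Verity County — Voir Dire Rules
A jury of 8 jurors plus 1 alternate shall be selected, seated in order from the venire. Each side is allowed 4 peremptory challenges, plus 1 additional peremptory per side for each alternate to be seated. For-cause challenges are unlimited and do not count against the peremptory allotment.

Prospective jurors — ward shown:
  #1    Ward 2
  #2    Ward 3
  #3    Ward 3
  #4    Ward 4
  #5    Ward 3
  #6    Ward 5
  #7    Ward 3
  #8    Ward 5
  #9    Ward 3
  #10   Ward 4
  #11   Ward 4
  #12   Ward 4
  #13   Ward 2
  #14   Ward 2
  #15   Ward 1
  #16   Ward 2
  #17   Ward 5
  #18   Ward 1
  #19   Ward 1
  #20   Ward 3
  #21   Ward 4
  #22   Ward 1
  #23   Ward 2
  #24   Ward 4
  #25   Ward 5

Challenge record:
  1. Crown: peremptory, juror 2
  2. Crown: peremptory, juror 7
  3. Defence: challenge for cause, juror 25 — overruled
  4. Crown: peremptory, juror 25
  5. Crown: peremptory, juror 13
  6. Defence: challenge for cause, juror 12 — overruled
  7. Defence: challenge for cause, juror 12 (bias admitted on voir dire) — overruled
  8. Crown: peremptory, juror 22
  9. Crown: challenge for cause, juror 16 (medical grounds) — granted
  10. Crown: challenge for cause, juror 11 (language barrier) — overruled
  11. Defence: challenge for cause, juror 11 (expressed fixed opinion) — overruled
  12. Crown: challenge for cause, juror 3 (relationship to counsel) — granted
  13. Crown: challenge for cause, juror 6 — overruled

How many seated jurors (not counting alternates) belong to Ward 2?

Removed: #2, #3, #7, #13, #16, #22, #25.
Seated jurors 1–8: #1, #4, #5, #6, #8, #9, #10, #11 (alternates #12 not counted).
Of those, in Ward 2: #1 → 1.

1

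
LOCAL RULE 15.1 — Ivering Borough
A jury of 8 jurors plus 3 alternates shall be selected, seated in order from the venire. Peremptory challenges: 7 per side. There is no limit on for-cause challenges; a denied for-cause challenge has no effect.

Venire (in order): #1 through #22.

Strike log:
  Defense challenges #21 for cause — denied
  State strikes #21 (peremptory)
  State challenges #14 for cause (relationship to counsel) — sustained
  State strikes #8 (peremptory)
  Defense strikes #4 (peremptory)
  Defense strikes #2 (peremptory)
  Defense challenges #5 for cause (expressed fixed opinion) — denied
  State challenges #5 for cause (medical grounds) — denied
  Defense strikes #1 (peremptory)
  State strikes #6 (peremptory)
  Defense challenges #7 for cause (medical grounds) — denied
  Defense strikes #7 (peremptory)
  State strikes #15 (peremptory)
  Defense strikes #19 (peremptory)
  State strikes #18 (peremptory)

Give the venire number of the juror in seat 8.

Removed: #1, #2, #4, #6, #7, #8, #14, #15, #18, #19, #21. (#5 stays — for-cause denied.)
Filling seats in venire order through position 8: #3, #5, #9, #10, #11, #12, #13, #16.
So seat 8 is #16.

16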